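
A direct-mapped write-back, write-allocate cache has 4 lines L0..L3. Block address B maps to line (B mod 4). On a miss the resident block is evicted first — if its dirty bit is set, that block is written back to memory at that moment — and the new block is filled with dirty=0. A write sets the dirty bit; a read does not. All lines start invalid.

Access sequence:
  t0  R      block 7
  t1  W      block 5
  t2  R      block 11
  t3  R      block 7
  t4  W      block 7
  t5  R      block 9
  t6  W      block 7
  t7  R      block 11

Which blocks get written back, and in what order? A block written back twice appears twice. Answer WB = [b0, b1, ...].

WB = [5, 7]

0: R B7 -> L3 miss  d=-]
1: W B5 -> L1 miss  d=D]
2: R B11 -> L3 miss  d=-]
3: R B7 -> L3 miss  d=-]
4: W B7 -> L3 hit  d=D]
5: R B9 -> L1 miss wb->B5  d=-]
6: W B7 -> L3 hit  d=D]
7: R B11 -> L3 miss wb->B7  d=-]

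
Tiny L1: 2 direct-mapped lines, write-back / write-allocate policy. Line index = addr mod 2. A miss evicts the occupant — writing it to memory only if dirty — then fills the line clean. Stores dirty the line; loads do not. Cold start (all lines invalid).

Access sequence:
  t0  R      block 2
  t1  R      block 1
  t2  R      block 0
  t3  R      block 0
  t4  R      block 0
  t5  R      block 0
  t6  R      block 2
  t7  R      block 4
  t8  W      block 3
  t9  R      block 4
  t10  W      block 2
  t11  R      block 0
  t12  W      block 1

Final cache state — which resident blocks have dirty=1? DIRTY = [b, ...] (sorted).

0: R B2 → L0 miss [-]
1: R B1 → L1 miss [-]
2: R B0 → L0 miss [-]
3: R B0 → L0 hit [-]
4: R B0 → L0 hit [-]
5: R B0 → L0 hit [-]
6: R B2 → L0 miss [-]
7: R B4 → L0 miss [-]
8: W B3 → L1 miss [D]
9: R B4 → L0 hit [-]
10: W B2 → L0 miss [D]
11: R B0 → L0 miss wb→B2 [-]
12: W B1 → L1 miss wb→B3 [D]

DIRTY = [1]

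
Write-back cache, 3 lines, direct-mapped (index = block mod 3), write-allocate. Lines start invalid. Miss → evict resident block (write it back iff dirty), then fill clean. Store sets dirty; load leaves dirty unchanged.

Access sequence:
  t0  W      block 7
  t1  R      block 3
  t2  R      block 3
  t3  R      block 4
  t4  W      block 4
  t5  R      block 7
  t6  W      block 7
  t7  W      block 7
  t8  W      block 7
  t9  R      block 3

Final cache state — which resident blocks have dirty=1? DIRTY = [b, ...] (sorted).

0: W B7 -> L1 miss  d=D]
1: R B3 -> L0 miss  d=-]
2: R B3 -> L0 hit  d=-]
3: R B4 -> L1 miss wb->B7  d=-]
4: W B4 -> L1 hit  d=D]
5: R B7 -> L1 miss wb->B4  d=-]
6: W B7 -> L1 hit  d=D]
7: W B7 -> L1 hit  d=D]
8: W B7 -> L1 hit  d=D]
9: R B3 -> L0 hit  d=-]

DIRTY = [7]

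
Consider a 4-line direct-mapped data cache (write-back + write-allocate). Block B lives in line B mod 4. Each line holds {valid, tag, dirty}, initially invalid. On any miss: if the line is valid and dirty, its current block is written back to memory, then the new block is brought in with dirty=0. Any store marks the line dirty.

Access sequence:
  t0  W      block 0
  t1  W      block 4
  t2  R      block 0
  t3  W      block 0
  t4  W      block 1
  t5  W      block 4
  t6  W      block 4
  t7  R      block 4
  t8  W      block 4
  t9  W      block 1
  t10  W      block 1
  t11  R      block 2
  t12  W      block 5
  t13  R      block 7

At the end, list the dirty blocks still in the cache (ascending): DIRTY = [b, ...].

0: W B0 → L0 miss [D]
1: W B4 → L0 miss wb→B0 [D]
2: R B0 → L0 miss wb→B4 [-]
3: W B0 → L0 hit [D]
4: W B1 → L1 miss [D]
5: W B4 → L0 miss wb→B0 [D]
6: W B4 → L0 hit [D]
7: R B4 → L0 hit [D]
8: W B4 → L0 hit [D]
9: W B1 → L1 hit [D]
10: W B1 → L1 hit [D]
11: R B2 → L2 miss [-]
12: W B5 → L1 miss wb→B1 [D]
13: R B7 → L3 miss [-]

DIRTY = [4, 5]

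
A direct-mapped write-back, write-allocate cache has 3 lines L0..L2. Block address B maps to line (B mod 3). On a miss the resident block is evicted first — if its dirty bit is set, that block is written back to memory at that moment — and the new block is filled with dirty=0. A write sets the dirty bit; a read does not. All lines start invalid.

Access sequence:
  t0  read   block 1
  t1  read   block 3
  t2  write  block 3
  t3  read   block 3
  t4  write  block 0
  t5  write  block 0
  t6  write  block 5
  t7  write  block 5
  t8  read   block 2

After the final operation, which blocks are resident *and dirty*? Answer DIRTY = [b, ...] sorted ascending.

0: R B1 -> L1 miss  d=-]
1: R B3 -> L0 miss  d=-]
2: W B3 -> L0 hit  d=D]
3: R B3 -> L0 hit  d=D]
4: W B0 -> L0 miss wb->B3  d=D]
5: W B0 -> L0 hit  d=D]
6: W B5 -> L2 miss  d=D]
7: W B5 -> L2 hit  d=D]
8: R B2 -> L2 miss wb->B5  d=-]

DIRTY = [0]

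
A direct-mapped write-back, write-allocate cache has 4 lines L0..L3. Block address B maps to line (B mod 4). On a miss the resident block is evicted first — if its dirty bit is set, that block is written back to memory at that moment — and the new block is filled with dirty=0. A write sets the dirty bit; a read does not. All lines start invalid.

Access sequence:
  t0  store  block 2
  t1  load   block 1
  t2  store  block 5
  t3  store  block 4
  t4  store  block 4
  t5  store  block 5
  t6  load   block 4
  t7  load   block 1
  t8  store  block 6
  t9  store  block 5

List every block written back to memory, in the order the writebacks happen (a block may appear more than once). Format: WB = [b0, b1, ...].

WB = [5, 2]

0: W B2 → L2 miss [D]
1: R B1 → L1 miss [-]
2: W B5 → L1 miss [D]
3: W B4 → L0 miss [D]
4: W B4 → L0 hit [D]
5: W B5 → L1 hit [D]
6: R B4 → L0 hit [D]
7: R B1 → L1 miss wb→B5 [-]
8: W B6 → L2 miss wb→B2 [D]
9: W B5 → L1 miss [D]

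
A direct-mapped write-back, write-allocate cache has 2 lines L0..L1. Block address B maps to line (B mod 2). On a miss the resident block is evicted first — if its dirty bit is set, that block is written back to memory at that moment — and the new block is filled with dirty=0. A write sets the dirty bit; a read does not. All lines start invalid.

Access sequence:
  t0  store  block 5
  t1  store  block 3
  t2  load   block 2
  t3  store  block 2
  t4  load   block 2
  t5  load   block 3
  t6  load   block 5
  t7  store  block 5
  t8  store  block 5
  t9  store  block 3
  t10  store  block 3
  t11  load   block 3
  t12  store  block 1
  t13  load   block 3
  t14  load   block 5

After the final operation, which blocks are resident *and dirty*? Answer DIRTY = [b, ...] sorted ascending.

  0 | W B5 → L1 miss [D]
  1 | W B3 → L1 miss wb→B5 [D]
  2 | R B2 → L0 miss [-]
  3 | W B2 → L0 hit [D]
  4 | R B2 → L0 hit [D]
  5 | R B3 → L1 hit [D]
  6 | R B5 → L1 miss wb→B3 [-]
  7 | W B5 → L1 hit [D]
  8 | W B5 → L1 hit [D]
  9 | W B3 → L1 miss wb→B5 [D]
  10 | W B3 → L1 hit [D]
  11 | R B3 → L1 hit [D]
  12 | W B1 → L1 miss wb→B3 [D]
  13 | R B3 → L1 miss wb→B1 [-]
  14 | R B5 → L1 miss [-]

DIRTY = [2]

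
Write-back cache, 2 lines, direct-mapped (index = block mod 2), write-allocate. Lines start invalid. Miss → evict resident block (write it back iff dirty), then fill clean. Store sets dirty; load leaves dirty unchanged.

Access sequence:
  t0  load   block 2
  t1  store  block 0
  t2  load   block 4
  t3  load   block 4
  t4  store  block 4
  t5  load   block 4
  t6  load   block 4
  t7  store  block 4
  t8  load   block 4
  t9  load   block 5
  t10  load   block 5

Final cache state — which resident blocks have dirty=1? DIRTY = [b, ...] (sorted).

DIRTY = [4]

0: R B2 → L0 miss [-]
1: W B0 → L0 miss [D]
2: R B4 → L0 miss wb→B0 [-]
3: R B4 → L0 hit [-]
4: W B4 → L0 hit [D]
5: R B4 → L0 hit [D]
6: R B4 → L0 hit [D]
7: W B4 → L0 hit [D]
8: R B4 → L0 hit [D]
9: R B5 → L1 miss [-]
10: R B5 → L1 hit [-]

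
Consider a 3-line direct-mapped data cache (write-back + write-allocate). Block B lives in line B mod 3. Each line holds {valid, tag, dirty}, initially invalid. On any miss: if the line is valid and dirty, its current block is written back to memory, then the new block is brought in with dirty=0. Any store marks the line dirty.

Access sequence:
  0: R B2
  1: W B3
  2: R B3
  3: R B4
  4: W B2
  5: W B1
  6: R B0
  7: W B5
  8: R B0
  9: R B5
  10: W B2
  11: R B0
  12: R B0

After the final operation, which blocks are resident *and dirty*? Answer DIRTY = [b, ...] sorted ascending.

DIRTY = [1, 2]

0: R B2 -> L2 miss  d=-]
1: W B3 -> L0 miss  d=D]
2: R B3 -> L0 hit  d=D]
3: R B4 -> L1 miss  d=-]
4: W B2 -> L2 hit  d=D]
5: W B1 -> L1 miss  d=D]
6: R B0 -> L0 miss wb->B3  d=-]
7: W B5 -> L2 miss wb->B2  d=D]
8: R B0 -> L0 hit  d=-]
9: R B5 -> L2 hit  d=D]
10: W B2 -> L2 miss wb->B5  d=D]
11: R B0 -> L0 hit  d=-]
12: R B0 -> L0 hit  d=-]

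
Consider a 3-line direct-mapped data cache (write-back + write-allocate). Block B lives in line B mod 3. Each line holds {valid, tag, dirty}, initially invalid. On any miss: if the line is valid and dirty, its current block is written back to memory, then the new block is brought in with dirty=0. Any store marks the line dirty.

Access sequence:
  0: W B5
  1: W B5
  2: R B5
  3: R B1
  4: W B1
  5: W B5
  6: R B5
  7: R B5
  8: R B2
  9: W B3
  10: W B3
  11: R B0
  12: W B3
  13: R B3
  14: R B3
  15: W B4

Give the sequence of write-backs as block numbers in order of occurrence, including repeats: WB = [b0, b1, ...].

  0 | W B5 → L2 miss [D]
  1 | W B5 → L2 hit [D]
  2 | R B5 → L2 hit [D]
  3 | R B1 → L1 miss [-]
  4 | W B1 → L1 hit [D]
  5 | W B5 → L2 hit [D]
  6 | R B5 → L2 hit [D]
  7 | R B5 → L2 hit [D]
  8 | R B2 → L2 miss wb→B5 [-]
  9 | W B3 → L0 miss [D]
  10 | W B3 → L0 hit [D]
  11 | R B0 → L0 miss wb→B3 [-]
  12 | W B3 → L0 miss [D]
  13 | R B3 → L0 hit [D]
  14 | R B3 → L0 hit [D]
  15 | W B4 → L1 miss wb→B1 [D]

WB = [5, 3, 1]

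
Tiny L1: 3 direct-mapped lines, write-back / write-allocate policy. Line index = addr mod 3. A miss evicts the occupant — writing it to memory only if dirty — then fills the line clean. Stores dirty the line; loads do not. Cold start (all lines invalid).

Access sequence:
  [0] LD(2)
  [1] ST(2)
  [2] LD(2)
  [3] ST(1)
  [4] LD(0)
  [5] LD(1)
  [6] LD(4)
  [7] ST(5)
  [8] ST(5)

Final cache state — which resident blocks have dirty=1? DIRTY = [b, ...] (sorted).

DIRTY = [5]

  0 | R B2 → L2 miss [-]
  1 | W B2 → L2 hit [D]
  2 | R B2 → L2 hit [D]
  3 | W B1 → L1 miss [D]
  4 | R B0 → L0 miss [-]
  5 | R B1 → L1 hit [D]
  6 | R B4 → L1 miss wb→B1 [-]
  7 | W B5 → L2 miss wb→B2 [D]
  8 | W B5 → L2 hit [D]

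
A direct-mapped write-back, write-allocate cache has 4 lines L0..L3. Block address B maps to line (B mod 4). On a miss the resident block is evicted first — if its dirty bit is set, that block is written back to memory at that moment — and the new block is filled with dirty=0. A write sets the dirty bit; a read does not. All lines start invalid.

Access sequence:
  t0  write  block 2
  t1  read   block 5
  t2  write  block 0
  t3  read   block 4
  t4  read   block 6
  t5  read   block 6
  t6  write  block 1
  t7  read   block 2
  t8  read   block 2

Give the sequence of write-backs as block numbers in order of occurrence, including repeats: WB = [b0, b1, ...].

WB = [0, 2]

  0 | W B2 → L2 miss [D]
  1 | R B5 → L1 miss [-]
  2 | W B0 → L0 miss [D]
  3 | R B4 → L0 miss wb→B0 [-]
  4 | R B6 → L2 miss wb→B2 [-]
  5 | R B6 → L2 hit [-]
  6 | W B1 → L1 miss [D]
  7 | R B2 → L2 miss [-]
  8 | R B2 → L2 hit [-]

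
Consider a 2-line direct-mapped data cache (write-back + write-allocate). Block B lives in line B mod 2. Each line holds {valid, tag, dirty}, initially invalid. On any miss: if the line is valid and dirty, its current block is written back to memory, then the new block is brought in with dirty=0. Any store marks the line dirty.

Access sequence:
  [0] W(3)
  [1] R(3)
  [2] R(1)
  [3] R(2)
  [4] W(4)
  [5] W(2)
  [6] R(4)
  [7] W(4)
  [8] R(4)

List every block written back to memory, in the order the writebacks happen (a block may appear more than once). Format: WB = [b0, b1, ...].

0: W B3 → L1 miss [D]
1: R B3 → L1 hit [D]
2: R B1 → L1 miss wb→B3 [-]
3: R B2 → L0 miss [-]
4: W B4 → L0 miss [D]
5: W B2 → L0 miss wb→B4 [D]
6: R B4 → L0 miss wb→B2 [-]
7: W B4 → L0 hit [D]
8: R B4 → L0 hit [D]

WB = [3, 4, 2]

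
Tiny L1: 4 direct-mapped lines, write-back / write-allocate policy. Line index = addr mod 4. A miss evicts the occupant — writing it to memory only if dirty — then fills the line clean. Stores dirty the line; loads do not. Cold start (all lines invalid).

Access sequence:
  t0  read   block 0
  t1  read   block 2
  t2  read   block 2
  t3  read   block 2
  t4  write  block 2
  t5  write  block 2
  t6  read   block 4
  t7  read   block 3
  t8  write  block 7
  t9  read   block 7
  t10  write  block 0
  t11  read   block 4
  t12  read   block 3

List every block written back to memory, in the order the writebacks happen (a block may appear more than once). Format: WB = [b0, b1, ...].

WB = [0, 7]

0: R B0 -> L0 miss  d=-]
1: R B2 -> L2 miss  d=-]
2: R B2 -> L2 hit  d=-]
3: R B2 -> L2 hit  d=-]
4: W B2 -> L2 hit  d=D]
5: W B2 -> L2 hit  d=D]
6: R B4 -> L0 miss  d=-]
7: R B3 -> L3 miss  d=-]
8: W B7 -> L3 miss  d=D]
9: R B7 -> L3 hit  d=D]
10: W B0 -> L0 miss  d=D]
11: R B4 -> L0 miss wb->B0  d=-]
12: R B3 -> L3 miss wb->B7  d=-]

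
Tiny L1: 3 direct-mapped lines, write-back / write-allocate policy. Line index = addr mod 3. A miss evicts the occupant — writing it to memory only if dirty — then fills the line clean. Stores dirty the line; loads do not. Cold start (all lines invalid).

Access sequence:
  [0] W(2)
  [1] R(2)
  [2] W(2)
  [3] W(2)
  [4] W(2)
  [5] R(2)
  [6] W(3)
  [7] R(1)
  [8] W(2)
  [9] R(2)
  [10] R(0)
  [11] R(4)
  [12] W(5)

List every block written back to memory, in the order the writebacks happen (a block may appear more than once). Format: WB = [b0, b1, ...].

WB = [3, 2]

0: W B2 → L2 miss [D]
1: R B2 → L2 hit [D]
2: W B2 → L2 hit [D]
3: W B2 → L2 hit [D]
4: W B2 → L2 hit [D]
5: R B2 → L2 hit [D]
6: W B3 → L0 miss [D]
7: R B1 → L1 miss [-]
8: W B2 → L2 hit [D]
9: R B2 → L2 hit [D]
10: R B0 → L0 miss wb→B3 [-]
11: R B4 → L1 miss [-]
12: W B5 → L2 miss wb→B2 [D]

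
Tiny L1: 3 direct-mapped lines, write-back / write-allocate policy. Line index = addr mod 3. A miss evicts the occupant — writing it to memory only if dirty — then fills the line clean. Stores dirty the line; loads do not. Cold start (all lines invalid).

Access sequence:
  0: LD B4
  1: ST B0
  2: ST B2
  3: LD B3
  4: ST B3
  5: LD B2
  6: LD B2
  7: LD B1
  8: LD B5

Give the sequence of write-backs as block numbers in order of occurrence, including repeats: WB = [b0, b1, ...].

WB = [0, 2]

0: R B4 -> L1 miss  d=-]
1: W B0 -> L0 miss  d=D]
2: W B2 -> L2 miss  d=D]
3: R B3 -> L0 miss wb->B0  d=-]
4: W B3 -> L0 hit  d=D]
5: R B2 -> L2 hit  d=D]
6: R B2 -> L2 hit  d=D]
7: R B1 -> L1 miss  d=-]
8: R B5 -> L2 miss wb->B2  d=-]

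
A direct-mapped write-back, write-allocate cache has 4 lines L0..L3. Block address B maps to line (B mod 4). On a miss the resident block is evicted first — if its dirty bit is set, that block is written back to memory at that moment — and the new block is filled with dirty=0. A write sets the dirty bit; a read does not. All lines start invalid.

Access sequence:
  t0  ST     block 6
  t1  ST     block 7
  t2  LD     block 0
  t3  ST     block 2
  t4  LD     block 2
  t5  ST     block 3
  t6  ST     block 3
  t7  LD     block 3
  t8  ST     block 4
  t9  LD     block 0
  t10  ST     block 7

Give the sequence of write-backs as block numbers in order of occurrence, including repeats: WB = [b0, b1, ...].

WB = [6, 7, 4, 3]

0: W B6 -> L2 miss  d=D]
1: W B7 -> L3 miss  d=D]
2: R B0 -> L0 miss  d=-]
3: W B2 -> L2 miss wb->B6  d=D]
4: R B2 -> L2 hit  d=D]
5: W B3 -> L3 miss wb->B7  d=D]
6: W B3 -> L3 hit  d=D]
7: R B3 -> L3 hit  d=D]
8: W B4 -> L0 miss  d=D]
9: R B0 -> L0 miss wb->B4  d=-]
10: W B7 -> L3 miss wb->B3  d=D]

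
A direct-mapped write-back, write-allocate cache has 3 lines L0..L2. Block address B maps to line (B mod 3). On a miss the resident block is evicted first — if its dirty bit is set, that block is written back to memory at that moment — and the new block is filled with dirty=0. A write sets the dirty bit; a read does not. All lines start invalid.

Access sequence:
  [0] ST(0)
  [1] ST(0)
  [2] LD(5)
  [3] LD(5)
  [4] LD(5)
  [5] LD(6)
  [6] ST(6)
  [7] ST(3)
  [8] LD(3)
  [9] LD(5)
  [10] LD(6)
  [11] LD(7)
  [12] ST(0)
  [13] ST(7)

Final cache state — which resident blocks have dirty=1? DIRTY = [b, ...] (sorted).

DIRTY = [0, 7]

0: W B0 -> L0 miss  d=D]
1: W B0 -> L0 hit  d=D]
2: R B5 -> L2 miss  d=-]
3: R B5 -> L2 hit  d=-]
4: R B5 -> L2 hit  d=-]
5: R B6 -> L0 miss wb->B0  d=-]
6: W B6 -> L0 hit  d=D]
7: W B3 -> L0 miss wb->B6  d=D]
8: R B3 -> L0 hit  d=D]
9: R B5 -> L2 hit  d=-]
10: R B6 -> L0 miss wb->B3  d=-]
11: R B7 -> L1 miss  d=-]
12: W B0 -> L0 miss  d=D]
13: W B7 -> L1 hit  d=D]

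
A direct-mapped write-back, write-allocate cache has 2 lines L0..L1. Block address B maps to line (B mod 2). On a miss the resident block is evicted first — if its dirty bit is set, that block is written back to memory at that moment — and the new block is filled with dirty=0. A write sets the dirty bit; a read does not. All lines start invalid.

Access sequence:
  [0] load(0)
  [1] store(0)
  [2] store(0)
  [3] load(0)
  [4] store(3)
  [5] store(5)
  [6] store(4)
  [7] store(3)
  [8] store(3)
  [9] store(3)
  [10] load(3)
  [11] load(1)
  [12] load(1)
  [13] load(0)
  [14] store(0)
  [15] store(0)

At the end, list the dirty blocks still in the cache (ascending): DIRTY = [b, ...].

  0 | R B0 → L0 miss [-]
  1 | W B0 → L0 hit [D]
  2 | W B0 → L0 hit [D]
  3 | R B0 → L0 hit [D]
  4 | W B3 → L1 miss [D]
  5 | W B5 → L1 miss wb→B3 [D]
  6 | W B4 → L0 miss wb→B0 [D]
  7 | W B3 → L1 miss wb→B5 [D]
  8 | W B3 → L1 hit [D]
  9 | W B3 → L1 hit [D]
  10 | R B3 → L1 hit [D]
  11 | R B1 → L1 miss wb→B3 [-]
  12 | R B1 → L1 hit [-]
  13 | R B0 → L0 miss wb→B4 [-]
  14 | W B0 → L0 hit [D]
  15 | W B0 → L0 hit [D]

DIRTY = [0]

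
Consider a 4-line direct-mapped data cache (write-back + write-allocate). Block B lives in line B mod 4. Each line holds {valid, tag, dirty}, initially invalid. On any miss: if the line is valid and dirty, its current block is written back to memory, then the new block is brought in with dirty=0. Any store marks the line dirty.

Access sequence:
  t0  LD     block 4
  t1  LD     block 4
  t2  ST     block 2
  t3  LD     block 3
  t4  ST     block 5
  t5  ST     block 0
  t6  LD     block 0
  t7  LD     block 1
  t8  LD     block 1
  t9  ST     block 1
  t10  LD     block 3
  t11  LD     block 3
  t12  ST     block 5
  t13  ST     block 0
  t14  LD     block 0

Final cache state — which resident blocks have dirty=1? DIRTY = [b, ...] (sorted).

0: R B4 → L0 miss [-]
1: R B4 → L0 hit [-]
2: W B2 → L2 miss [D]
3: R B3 → L3 miss [-]
4: W B5 → L1 miss [D]
5: W B0 → L0 miss [D]
6: R B0 → L0 hit [D]
7: R B1 → L1 miss wb→B5 [-]
8: R B1 → L1 hit [-]
9: W B1 → L1 hit [D]
10: R B3 → L3 hit [-]
11: R B3 → L3 hit [-]
12: W B5 → L1 miss wb→B1 [D]
13: W B0 → L0 hit [D]
14: R B0 → L0 hit [D]

DIRTY = [0, 2, 5]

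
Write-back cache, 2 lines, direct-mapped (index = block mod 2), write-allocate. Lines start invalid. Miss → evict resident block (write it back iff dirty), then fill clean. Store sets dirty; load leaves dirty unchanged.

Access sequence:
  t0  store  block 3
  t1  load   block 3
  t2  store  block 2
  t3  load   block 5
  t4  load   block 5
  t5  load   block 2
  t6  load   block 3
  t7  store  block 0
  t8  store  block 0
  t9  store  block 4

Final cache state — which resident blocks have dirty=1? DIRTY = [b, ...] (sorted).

0: W B3 → L1 miss [D]
1: R B3 → L1 hit [D]
2: W B2 → L0 miss [D]
3: R B5 → L1 miss wb→B3 [-]
4: R B5 → L1 hit [-]
5: R B2 → L0 hit [D]
6: R B3 → L1 miss [-]
7: W B0 → L0 miss wb→B2 [D]
8: W B0 → L0 hit [D]
9: W B4 → L0 miss wb→B0 [D]

DIRTY = [4]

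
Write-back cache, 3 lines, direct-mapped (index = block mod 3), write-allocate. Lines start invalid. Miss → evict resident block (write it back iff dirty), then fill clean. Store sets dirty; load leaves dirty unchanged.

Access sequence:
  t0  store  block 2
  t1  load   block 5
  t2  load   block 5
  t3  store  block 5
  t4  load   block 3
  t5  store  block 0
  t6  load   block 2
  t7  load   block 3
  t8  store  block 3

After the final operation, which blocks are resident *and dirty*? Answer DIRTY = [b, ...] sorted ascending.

  0 | W B2 → L2 miss [D]
  1 | R B5 → L2 miss wb→B2 [-]
  2 | R B5 → L2 hit [-]
  3 | W B5 → L2 hit [D]
  4 | R B3 → L0 miss [-]
  5 | W B0 → L0 miss [D]
  6 | R B2 → L2 miss wb→B5 [-]
  7 | R B3 → L0 miss wb→B0 [-]
  8 | W B3 → L0 hit [D]

DIRTY = [3]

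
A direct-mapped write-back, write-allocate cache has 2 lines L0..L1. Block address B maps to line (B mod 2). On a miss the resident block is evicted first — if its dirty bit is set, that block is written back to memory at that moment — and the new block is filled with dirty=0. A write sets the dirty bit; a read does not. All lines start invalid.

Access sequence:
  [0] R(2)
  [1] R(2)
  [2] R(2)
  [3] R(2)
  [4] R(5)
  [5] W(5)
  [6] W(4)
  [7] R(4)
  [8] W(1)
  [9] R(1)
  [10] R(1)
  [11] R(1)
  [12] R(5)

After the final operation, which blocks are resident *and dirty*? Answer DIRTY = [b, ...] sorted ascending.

0: R B2 → L0 miss [-]
1: R B2 → L0 hit [-]
2: R B2 → L0 hit [-]
3: R B2 → L0 hit [-]
4: R B5 → L1 miss [-]
5: W B5 → L1 hit [D]
6: W B4 → L0 miss [D]
7: R B4 → L0 hit [D]
8: W B1 → L1 miss wb→B5 [D]
9: R B1 → L1 hit [D]
10: R B1 → L1 hit [D]
11: R B1 → L1 hit [D]
12: R B5 → L1 miss wb→B1 [-]

DIRTY = [4]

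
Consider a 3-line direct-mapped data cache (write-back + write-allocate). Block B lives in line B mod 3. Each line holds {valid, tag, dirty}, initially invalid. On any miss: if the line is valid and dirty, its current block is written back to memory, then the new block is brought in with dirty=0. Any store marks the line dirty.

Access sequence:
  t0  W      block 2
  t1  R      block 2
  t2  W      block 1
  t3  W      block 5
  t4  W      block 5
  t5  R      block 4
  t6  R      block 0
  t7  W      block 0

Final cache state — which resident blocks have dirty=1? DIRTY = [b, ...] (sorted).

DIRTY = [0, 5]

0: W B2 -> L2 miss  d=D]
1: R B2 -> L2 hit  d=D]
2: W B1 -> L1 miss  d=D]
3: W B5 -> L2 miss wb->B2  d=D]
4: W B5 -> L2 hit  d=D]
5: R B4 -> L1 miss wb->B1  d=-]
6: R B0 -> L0 miss  d=-]
7: W B0 -> L0 hit  d=D]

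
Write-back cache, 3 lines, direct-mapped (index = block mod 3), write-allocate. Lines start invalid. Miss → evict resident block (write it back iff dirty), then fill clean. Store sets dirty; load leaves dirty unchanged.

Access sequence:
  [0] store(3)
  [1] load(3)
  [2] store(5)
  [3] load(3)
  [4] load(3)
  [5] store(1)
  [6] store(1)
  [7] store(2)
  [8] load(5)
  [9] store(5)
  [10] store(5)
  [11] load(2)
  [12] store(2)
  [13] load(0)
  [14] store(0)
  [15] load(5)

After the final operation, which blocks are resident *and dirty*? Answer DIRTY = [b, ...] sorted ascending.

0: W B3 → L0 miss [D]
1: R B3 → L0 hit [D]
2: W B5 → L2 miss [D]
3: R B3 → L0 hit [D]
4: R B3 → L0 hit [D]
5: W B1 → L1 miss [D]
6: W B1 → L1 hit [D]
7: W B2 → L2 miss wb→B5 [D]
8: R B5 → L2 miss wb→B2 [-]
9: W B5 → L2 hit [D]
10: W B5 → L2 hit [D]
11: R B2 → L2 miss wb→B5 [-]
12: W B2 → L2 hit [D]
13: R B0 → L0 miss wb→B3 [-]
14: W B0 → L0 hit [D]
15: R B5 → L2 miss wb→B2 [-]

DIRTY = [0, 1]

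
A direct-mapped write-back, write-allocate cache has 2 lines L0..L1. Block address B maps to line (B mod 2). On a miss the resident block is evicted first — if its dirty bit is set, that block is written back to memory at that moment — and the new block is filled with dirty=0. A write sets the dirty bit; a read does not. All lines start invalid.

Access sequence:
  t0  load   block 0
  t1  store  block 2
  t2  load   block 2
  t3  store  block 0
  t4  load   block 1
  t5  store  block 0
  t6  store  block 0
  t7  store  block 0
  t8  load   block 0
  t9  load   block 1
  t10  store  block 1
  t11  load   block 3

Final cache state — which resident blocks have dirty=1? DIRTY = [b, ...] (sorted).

DIRTY = [0]

  0 | R B0 → L0 miss [-]
  1 | W B2 → L0 miss [D]
  2 | R B2 → L0 hit [D]
  3 | W B0 → L0 miss wb→B2 [D]
  4 | R B1 → L1 miss [-]
  5 | W B0 → L0 hit [D]
  6 | W B0 → L0 hit [D]
  7 | W B0 → L0 hit [D]
  8 | R B0 → L0 hit [D]
  9 | R B1 → L1 hit [-]
  10 | W B1 → L1 hit [D]
  11 | R B3 → L1 miss wb→B1 [-]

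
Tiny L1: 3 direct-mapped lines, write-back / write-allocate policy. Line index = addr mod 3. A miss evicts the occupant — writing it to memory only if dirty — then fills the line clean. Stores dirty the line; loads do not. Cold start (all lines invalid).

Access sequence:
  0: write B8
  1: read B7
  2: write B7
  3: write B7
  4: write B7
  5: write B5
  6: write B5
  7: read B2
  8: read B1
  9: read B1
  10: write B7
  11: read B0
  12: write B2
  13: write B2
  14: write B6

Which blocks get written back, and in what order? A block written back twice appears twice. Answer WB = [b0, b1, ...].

WB = [8, 5, 7]

0: W B8 → L2 miss [D]
1: R B7 → L1 miss [-]
2: W B7 → L1 hit [D]
3: W B7 → L1 hit [D]
4: W B7 → L1 hit [D]
5: W B5 → L2 miss wb→B8 [D]
6: W B5 → L2 hit [D]
7: R B2 → L2 miss wb→B5 [-]
8: R B1 → L1 miss wb→B7 [-]
9: R B1 → L1 hit [-]
10: W B7 → L1 miss [D]
11: R B0 → L0 miss [-]
12: W B2 → L2 hit [D]
13: W B2 → L2 hit [D]
14: W B6 → L0 miss [D]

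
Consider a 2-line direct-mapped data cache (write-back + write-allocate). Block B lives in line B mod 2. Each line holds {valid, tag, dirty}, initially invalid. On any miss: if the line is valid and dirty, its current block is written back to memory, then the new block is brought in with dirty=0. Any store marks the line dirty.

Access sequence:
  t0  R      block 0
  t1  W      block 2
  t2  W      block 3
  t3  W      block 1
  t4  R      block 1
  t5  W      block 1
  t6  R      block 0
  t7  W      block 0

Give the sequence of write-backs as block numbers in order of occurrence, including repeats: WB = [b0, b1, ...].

WB = [3, 2]

  0 | R B0 → L0 miss [-]
  1 | W B2 → L0 miss [D]
  2 | W B3 → L1 miss [D]
  3 | W B1 → L1 miss wb→B3 [D]
  4 | R B1 → L1 hit [D]
  5 | W B1 → L1 hit [D]
  6 | R B0 → L0 miss wb→B2 [-]
  7 | W B0 → L0 hit [D]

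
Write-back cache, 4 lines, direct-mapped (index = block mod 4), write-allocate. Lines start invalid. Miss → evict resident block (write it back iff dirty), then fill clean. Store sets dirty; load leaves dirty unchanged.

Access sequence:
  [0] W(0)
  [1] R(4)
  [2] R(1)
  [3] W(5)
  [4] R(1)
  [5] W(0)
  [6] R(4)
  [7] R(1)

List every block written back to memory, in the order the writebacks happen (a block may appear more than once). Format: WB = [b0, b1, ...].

  0 | W B0 → L0 miss [D]
  1 | R B4 → L0 miss wb→B0 [-]
  2 | R B1 → L1 miss [-]
  3 | W B5 → L1 miss [D]
  4 | R B1 → L1 miss wb→B5 [-]
  5 | W B0 → L0 miss [D]
  6 | R B4 → L0 miss wb→B0 [-]
  7 | R B1 → L1 hit [-]

WB = [0, 5, 0]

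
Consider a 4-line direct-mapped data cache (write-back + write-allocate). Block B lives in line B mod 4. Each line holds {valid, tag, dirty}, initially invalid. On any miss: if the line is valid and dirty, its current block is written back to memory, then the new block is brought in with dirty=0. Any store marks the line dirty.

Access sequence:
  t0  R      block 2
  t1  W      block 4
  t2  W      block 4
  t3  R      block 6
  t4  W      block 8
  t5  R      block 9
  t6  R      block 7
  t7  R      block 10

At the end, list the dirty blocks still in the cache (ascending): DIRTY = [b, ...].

DIRTY = [8]

0: R B2 -> L2 miss  d=-]
1: W B4 -> L0 miss  d=D]
2: W B4 -> L0 hit  d=D]
3: R B6 -> L2 miss  d=-]
4: W B8 -> L0 miss wb->B4  d=D]
5: R B9 -> L1 miss  d=-]
6: R B7 -> L3 miss  d=-]
7: R B10 -> L2 miss  d=-]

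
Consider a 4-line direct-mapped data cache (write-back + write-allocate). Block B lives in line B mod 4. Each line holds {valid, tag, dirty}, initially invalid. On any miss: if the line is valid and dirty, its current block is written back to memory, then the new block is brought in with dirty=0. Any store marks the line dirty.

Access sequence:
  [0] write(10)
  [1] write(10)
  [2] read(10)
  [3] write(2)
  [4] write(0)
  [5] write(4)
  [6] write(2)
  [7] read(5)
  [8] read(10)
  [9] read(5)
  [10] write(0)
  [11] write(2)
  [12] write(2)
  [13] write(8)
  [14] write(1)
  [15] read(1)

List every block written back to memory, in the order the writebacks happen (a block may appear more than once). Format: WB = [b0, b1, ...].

WB = [10, 0, 2, 4, 0]

0: W B10 -> L2 miss  d=D]
1: W B10 -> L2 hit  d=D]
2: R B10 -> L2 hit  d=D]
3: W B2 -> L2 miss wb->B10  d=D]
4: W B0 -> L0 miss  d=D]
5: W B4 -> L0 miss wb->B0  d=D]
6: W B2 -> L2 hit  d=D]
7: R B5 -> L1 miss  d=-]
8: R B10 -> L2 miss wb->B2  d=-]
9: R B5 -> L1 hit  d=-]
10: W B0 -> L0 miss wb->B4  d=D]
11: W B2 -> L2 miss  d=D]
12: W B2 -> L2 hit  d=D]
13: W B8 -> L0 miss wb->B0  d=D]
14: W B1 -> L1 miss  d=D]
15: R B1 -> L1 hit  d=D]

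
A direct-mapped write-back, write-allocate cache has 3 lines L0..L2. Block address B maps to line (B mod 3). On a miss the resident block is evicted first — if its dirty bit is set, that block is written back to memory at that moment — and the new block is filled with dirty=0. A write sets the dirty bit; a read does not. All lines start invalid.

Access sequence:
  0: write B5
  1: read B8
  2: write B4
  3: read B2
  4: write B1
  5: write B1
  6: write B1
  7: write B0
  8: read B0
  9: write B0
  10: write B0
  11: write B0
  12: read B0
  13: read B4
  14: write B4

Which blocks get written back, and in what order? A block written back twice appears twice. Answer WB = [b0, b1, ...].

WB = [5, 4, 1]

0: W B5 -> L2 miss  d=D]
1: R B8 -> L2 miss wb->B5  d=-]
2: W B4 -> L1 miss  d=D]
3: R B2 -> L2 miss  d=-]
4: W B1 -> L1 miss wb->B4  d=D]
5: W B1 -> L1 hit  d=D]
6: W B1 -> L1 hit  d=D]
7: W B0 -> L0 miss  d=D]
8: R B0 -> L0 hit  d=D]
9: W B0 -> L0 hit  d=D]
10: W B0 -> L0 hit  d=D]
11: W B0 -> L0 hit  d=D]
12: R B0 -> L0 hit  d=D]
13: R B4 -> L1 miss wb->B1  d=-]
14: W B4 -> L1 hit  d=D]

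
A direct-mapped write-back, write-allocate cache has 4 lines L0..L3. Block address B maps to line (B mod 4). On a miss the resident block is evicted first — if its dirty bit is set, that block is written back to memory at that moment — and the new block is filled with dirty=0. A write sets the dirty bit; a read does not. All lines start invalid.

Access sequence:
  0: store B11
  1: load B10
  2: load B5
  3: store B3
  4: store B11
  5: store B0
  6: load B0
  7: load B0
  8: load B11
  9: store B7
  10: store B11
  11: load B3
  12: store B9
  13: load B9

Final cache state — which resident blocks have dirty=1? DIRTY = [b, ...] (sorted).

DIRTY = [0, 9]

0: W B11 -> L3 miss  d=D]
1: R B10 -> L2 miss  d=-]
2: R B5 -> L1 miss  d=-]
3: W B3 -> L3 miss wb->B11  d=D]
4: W B11 -> L3 miss wb->B3  d=D]
5: W B0 -> L0 miss  d=D]
6: R B0 -> L0 hit  d=D]
7: R B0 -> L0 hit  d=D]
8: R B11 -> L3 hit  d=D]
9: W B7 -> L3 miss wb->B11  d=D]
10: W B11 -> L3 miss wb->B7  d=D]
11: R B3 -> L3 miss wb->B11  d=-]
12: W B9 -> L1 miss  d=D]
13: R B9 -> L1 hit  d=D]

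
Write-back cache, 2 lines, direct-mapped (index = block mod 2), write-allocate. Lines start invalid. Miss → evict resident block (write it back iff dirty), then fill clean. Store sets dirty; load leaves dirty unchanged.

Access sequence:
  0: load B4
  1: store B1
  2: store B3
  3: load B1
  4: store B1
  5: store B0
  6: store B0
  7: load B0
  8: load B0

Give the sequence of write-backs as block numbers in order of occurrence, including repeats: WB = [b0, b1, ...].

  0 | R B4 → L0 miss [-]
  1 | W B1 → L1 miss [D]
  2 | W B3 → L1 miss wb→B1 [D]
  3 | R B1 → L1 miss wb→B3 [-]
  4 | W B1 → L1 hit [D]
  5 | W B0 → L0 miss [D]
  6 | W B0 → L0 hit [D]
  7 | R B0 → L0 hit [D]
  8 | R B0 → L0 hit [D]

WB = [1, 3]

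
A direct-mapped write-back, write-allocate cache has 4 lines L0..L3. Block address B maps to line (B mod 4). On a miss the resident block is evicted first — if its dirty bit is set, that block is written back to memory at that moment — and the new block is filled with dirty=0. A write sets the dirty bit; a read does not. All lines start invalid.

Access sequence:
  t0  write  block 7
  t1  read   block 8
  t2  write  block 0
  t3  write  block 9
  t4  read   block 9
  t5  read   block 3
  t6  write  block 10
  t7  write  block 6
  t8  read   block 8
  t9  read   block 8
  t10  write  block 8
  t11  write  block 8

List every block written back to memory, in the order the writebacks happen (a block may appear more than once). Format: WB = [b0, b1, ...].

WB = [7, 10, 0]

0: W B7 -> L3 miss  d=D]
1: R B8 -> L0 miss  d=-]
2: W B0 -> L0 miss  d=D]
3: W B9 -> L1 miss  d=D]
4: R B9 -> L1 hit  d=D]
5: R B3 -> L3 miss wb->B7  d=-]
6: W B10 -> L2 miss  d=D]
7: W B6 -> L2 miss wb->B10  d=D]
8: R B8 -> L0 miss wb->B0  d=-]
9: R B8 -> L0 hit  d=-]
10: W B8 -> L0 hit  d=D]
11: W B8 -> L0 hit  d=D]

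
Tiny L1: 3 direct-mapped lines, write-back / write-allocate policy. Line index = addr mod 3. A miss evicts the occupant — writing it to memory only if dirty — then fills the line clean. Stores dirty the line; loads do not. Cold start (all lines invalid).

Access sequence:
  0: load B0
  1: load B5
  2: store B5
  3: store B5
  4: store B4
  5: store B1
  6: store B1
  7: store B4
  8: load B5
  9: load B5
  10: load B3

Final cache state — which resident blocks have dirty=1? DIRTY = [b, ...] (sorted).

0: R B0 -> L0 miss  d=-]
1: R B5 -> L2 miss  d=-]
2: W B5 -> L2 hit  d=D]
3: W B5 -> L2 hit  d=D]
4: W B4 -> L1 miss  d=D]
5: W B1 -> L1 miss wb->B4  d=D]
6: W B1 -> L1 hit  d=D]
7: W B4 -> L1 miss wb->B1  d=D]
8: R B5 -> L2 hit  d=D]
9: R B5 -> L2 hit  d=D]
10: R B3 -> L0 miss  d=-]

DIRTY = [4, 5]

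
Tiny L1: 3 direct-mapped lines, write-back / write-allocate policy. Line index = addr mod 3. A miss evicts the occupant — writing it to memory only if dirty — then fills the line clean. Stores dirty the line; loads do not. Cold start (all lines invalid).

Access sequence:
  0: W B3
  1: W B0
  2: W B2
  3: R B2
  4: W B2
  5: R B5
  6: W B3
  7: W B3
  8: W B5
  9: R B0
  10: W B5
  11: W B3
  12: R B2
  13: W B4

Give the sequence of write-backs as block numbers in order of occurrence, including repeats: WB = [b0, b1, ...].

0: W B3 -> L0 miss  d=D]
1: W B0 -> L0 miss wb->B3  d=D]
2: W B2 -> L2 miss  d=D]
3: R B2 -> L2 hit  d=D]
4: W B2 -> L2 hit  d=D]
5: R B5 -> L2 miss wb->B2  d=-]
6: W B3 -> L0 miss wb->B0  d=D]
7: W B3 -> L0 hit  d=D]
8: W B5 -> L2 hit  d=D]
9: R B0 -> L0 miss wb->B3  d=-]
10: W B5 -> L2 hit  d=D]
11: W B3 -> L0 miss  d=D]
12: R B2 -> L2 miss wb->B5  d=-]
13: W B4 -> L1 miss  d=D]

WB = [3, 2, 0, 3, 5]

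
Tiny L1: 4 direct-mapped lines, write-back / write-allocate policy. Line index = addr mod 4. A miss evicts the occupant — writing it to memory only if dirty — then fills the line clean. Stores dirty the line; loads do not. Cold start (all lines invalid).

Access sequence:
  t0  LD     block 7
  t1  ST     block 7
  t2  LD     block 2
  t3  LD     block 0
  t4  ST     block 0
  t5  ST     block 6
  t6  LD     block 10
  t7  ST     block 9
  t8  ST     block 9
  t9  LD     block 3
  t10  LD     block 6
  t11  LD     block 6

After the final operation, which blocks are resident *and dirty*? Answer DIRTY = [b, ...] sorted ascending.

DIRTY = [0, 9]

0: R B7 → L3 miss [-]
1: W B7 → L3 hit [D]
2: R B2 → L2 miss [-]
3: R B0 → L0 miss [-]
4: W B0 → L0 hit [D]
5: W B6 → L2 miss [D]
6: R B10 → L2 miss wb→B6 [-]
7: W B9 → L1 miss [D]
8: W B9 → L1 hit [D]
9: R B3 → L3 miss wb→B7 [-]
10: R B6 → L2 miss [-]
11: R B6 → L2 hit [-]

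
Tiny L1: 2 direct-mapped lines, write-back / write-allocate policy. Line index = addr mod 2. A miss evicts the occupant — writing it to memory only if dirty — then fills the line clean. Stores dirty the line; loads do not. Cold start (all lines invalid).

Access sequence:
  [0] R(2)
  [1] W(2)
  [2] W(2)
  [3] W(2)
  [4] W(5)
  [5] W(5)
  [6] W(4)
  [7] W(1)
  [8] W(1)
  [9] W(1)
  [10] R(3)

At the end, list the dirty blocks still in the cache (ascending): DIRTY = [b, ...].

DIRTY = [4]

  0 | R B2 → L0 miss [-]
  1 | W B2 → L0 hit [D]
  2 | W B2 → L0 hit [D]
  3 | W B2 → L0 hit [D]
  4 | W B5 → L1 miss [D]
  5 | W B5 → L1 hit [D]
  6 | W B4 → L0 miss wb→B2 [D]
  7 | W B1 → L1 miss wb→B5 [D]
  8 | W B1 → L1 hit [D]
  9 | W B1 → L1 hit [D]
  10 | R B3 → L1 miss wb→B1 [-]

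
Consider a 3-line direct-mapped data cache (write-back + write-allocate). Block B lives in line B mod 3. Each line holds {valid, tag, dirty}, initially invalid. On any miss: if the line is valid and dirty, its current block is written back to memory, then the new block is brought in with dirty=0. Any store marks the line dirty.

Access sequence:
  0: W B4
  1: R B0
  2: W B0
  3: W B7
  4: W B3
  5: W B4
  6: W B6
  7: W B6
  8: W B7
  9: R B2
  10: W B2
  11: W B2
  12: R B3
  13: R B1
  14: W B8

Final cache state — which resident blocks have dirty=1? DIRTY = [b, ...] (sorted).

0: W B4 → L1 miss [D]
1: R B0 → L0 miss [-]
2: W B0 → L0 hit [D]
3: W B7 → L1 miss wb→B4 [D]
4: W B3 → L0 miss wb→B0 [D]
5: W B4 → L1 miss wb→B7 [D]
6: W B6 → L0 miss wb→B3 [D]
7: W B6 → L0 hit [D]
8: W B7 → L1 miss wb→B4 [D]
9: R B2 → L2 miss [-]
10: W B2 → L2 hit [D]
11: W B2 → L2 hit [D]
12: R B3 → L0 miss wb→B6 [-]
13: R B1 → L1 miss wb→B7 [-]
14: W B8 → L2 miss wb→B2 [D]

DIRTY = [8]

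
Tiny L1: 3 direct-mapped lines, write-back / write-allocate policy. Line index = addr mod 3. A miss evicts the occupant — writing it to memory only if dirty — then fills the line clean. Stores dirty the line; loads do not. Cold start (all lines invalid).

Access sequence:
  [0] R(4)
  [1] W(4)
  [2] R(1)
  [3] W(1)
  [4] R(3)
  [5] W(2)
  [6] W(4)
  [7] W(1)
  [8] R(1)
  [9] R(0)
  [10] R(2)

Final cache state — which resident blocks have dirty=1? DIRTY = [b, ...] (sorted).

DIRTY = [1, 2]

0: R B4 -> L1 miss  d=-]
1: W B4 -> L1 hit  d=D]
2: R B1 -> L1 miss wb->B4  d=-]
3: W B1 -> L1 hit  d=D]
4: R B3 -> L0 miss  d=-]
5: W B2 -> L2 miss  d=D]
6: W B4 -> L1 miss wb->B1  d=D]
7: W B1 -> L1 miss wb->B4  d=D]
8: R B1 -> L1 hit  d=D]
9: R B0 -> L0 miss  d=-]
10: R B2 -> L2 hit  d=D]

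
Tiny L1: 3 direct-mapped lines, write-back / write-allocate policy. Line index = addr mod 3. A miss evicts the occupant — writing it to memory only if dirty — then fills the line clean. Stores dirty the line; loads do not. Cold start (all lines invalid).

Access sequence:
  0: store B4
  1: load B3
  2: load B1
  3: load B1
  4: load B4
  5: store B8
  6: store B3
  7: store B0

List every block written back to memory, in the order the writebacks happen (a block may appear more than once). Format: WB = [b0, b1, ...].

0: W B4 → L1 miss [D]
1: R B3 → L0 miss [-]
2: R B1 → L1 miss wb→B4 [-]
3: R B1 → L1 hit [-]
4: R B4 → L1 miss [-]
5: W B8 → L2 miss [D]
6: W B3 → L0 hit [D]
7: W B0 → L0 miss wb→B3 [D]

WB = [4, 3]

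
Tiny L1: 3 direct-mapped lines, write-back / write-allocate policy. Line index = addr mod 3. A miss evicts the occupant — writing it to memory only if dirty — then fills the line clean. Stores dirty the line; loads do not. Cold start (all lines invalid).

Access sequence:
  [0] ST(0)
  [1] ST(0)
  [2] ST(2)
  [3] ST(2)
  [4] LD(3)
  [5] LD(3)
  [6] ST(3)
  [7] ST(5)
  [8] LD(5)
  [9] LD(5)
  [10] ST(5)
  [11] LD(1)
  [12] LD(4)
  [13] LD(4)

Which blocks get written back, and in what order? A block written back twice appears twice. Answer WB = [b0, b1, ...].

WB = [0, 2]

  0 | W B0 → L0 miss [D]
  1 | W B0 → L0 hit [D]
  2 | W B2 → L2 miss [D]
  3 | W B2 → L2 hit [D]
  4 | R B3 → L0 miss wb→B0 [-]
  5 | R B3 → L0 hit [-]
  6 | W B3 → L0 hit [D]
  7 | W B5 → L2 miss wb→B2 [D]
  8 | R B5 → L2 hit [D]
  9 | R B5 → L2 hit [D]
  10 | W B5 → L2 hit [D]
  11 | R B1 → L1 miss [-]
  12 | R B4 → L1 miss [-]
  13 | R B4 → L1 hit [-]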